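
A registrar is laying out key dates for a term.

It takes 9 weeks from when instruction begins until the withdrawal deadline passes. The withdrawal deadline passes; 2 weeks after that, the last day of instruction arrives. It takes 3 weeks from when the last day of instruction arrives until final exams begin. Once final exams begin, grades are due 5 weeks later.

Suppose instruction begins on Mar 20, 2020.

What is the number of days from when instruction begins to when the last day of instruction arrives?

Causal path: instruction begins → the withdrawal deadline passes → the last day of instruction arrives.
Total delay along the path: 9 + 2 weeks = 11 weeks = 77 days.

77 days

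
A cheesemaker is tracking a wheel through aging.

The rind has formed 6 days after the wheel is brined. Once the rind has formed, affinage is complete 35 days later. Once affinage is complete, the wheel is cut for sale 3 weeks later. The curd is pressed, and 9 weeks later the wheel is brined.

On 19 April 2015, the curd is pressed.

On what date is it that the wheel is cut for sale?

22 August 2015

The curd is pressed: Apr 19, 2015.
The wheel is brined: Apr 19, 2015 + 9 weeks = Jun 21, 2015.
The rind has formed: Jun 21, 2015 + 6 days = Jun 27, 2015.
Affinage is complete: Jun 27, 2015 + 35 days = Aug 1, 2015.
The wheel is cut for sale: Aug 1, 2015 + 3 weeks = Aug 22, 2015.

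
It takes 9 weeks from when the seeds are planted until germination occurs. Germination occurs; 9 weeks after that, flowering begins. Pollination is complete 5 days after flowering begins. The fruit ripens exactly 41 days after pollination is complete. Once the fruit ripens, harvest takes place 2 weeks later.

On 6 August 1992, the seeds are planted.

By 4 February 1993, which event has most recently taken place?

The fruit ripens

The seeds are planted: Aug 6, 1992.
Germination occurs: Aug 6, 1992 + 9 weeks = Oct 8, 1992.
Flowering begins: Oct 8, 1992 + 9 weeks = Dec 10, 1992.
Pollination is complete: Dec 10, 1992 + 5 days = Dec 15, 1992.
The fruit ripens: Dec 15, 1992 + 41 days = Jan 25, 1993.
Harvest takes place: Jan 25, 1993 + 2 weeks = Feb 8, 1993.
Feb 4, 1993 falls between when the fruit ripens (Jan 25, 1993) and when harvest takes place (Feb 8, 1993).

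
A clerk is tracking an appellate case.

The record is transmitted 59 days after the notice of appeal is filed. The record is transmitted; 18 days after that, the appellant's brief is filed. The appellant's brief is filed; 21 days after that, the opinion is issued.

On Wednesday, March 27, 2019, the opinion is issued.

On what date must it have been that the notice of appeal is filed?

The opinion is issued: Mar 27, 2019.
The appellant's brief is filed: Mar 27, 2019 − 21 days = Mar 6, 2019.
The record is transmitted: Mar 6, 2019 − 18 days = Feb 16, 2019.
The notice of appeal is filed: Feb 16, 2019 − 59 days = Dec 19, 2018.

Wednesday, December 19, 2018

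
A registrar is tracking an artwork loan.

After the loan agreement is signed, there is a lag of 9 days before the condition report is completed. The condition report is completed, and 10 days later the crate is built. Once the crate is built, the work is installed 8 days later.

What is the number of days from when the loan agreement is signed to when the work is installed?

27 days

Causal path: the loan agreement is signed → the condition report is completed → the crate is built → the work is installed.
Total delay along the path: 9 + 10 + 8 = 27 days.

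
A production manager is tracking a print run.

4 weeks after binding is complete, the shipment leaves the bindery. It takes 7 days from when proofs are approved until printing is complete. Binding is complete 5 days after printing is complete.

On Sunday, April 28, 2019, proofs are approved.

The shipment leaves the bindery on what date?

Friday, June 7, 2019

Proofs are approved: Apr 28, 2019.
Printing is complete: Apr 28, 2019 + 7 days = May 5, 2019.
Binding is complete: May 5, 2019 + 5 days = May 10, 2019.
The shipment leaves the bindery: May 10, 2019 + 4 weeks = Jun 7, 2019.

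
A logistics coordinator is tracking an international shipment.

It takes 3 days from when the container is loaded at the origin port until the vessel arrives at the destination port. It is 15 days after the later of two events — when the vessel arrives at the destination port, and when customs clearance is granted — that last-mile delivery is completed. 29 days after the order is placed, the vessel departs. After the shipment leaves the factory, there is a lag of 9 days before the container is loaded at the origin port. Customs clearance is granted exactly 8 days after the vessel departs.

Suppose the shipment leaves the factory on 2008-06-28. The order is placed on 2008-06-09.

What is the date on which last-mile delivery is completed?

The shipment leaves the factory: Jun 28, 2008.
The container is loaded at the origin port: Jun 28, 2008 + 9 days = Jul 7, 2008.
The vessel arrives at the destination port: Jul 7, 2008 + 3 days = Jul 10, 2008.
The order is placed: Jun 9, 2008.
The vessel departs: Jun 9, 2008 + 29 days = Jul 8, 2008.
Customs clearance is granted: Jul 8, 2008 + 8 days = Jul 16, 2008.
Both prerequisites met — the vessel arrives at the destination port (Jul 10, 2008), customs clearance is granted (Jul 16, 2008); the later is Jul 16, 2008.
Last-mile delivery is completed: Jul 16, 2008 + 15 days = Jul 31, 2008.

2008-07-31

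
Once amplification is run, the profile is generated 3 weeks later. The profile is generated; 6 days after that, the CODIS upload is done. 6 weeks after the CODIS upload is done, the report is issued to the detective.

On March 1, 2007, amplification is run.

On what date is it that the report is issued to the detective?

Amplification is run: Mar 1, 2007.
The profile is generated: Mar 1, 2007 + 3 weeks = Mar 22, 2007.
The CODIS upload is done: Mar 22, 2007 + 6 days = Mar 28, 2007.
The report is issued to the detective: Mar 28, 2007 + 6 weeks = May 9, 2007.

May 9, 2007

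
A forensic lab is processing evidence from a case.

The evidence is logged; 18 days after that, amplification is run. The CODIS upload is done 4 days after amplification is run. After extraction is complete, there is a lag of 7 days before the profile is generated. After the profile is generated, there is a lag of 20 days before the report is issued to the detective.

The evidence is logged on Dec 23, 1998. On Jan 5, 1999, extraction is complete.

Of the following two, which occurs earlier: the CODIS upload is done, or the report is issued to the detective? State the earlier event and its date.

The CODIS upload is done — Jan 14, 1999

The evidence is logged: Dec 23, 1998.
Amplification is run: Dec 23, 1998 + 18 days = Jan 10, 1999.
The CODIS upload is done: Jan 10, 1999 + 4 days = Jan 14, 1999.
Extraction is complete: Jan 5, 1999.
The profile is generated: Jan 5, 1999 + 7 days = Jan 12, 1999.
The report is issued to the detective: Jan 12, 1999 + 20 days = Feb 1, 1999.
Comparing: the CODIS upload is done on Jan 14, 1999 vs the report is issued to the detective on Feb 1, 1999. Earlier: the CODIS upload is done.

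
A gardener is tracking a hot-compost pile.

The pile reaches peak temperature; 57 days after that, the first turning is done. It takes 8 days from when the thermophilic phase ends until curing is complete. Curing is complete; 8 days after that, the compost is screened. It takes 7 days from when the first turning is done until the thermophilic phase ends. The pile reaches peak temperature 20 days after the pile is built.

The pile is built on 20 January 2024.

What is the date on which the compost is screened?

29 April 2024

The pile is built: Jan 20, 2024.
The pile reaches peak temperature: Jan 20, 2024 + 20 days = Feb 9, 2024.
The first turning is done: Feb 9, 2024 + 57 days = Apr 6, 2024.
The thermophilic phase ends: Apr 6, 2024 + 7 days = Apr 13, 2024.
Curing is complete: Apr 13, 2024 + 8 days = Apr 21, 2024.
The compost is screened: Apr 21, 2024 + 8 days = Apr 29, 2024.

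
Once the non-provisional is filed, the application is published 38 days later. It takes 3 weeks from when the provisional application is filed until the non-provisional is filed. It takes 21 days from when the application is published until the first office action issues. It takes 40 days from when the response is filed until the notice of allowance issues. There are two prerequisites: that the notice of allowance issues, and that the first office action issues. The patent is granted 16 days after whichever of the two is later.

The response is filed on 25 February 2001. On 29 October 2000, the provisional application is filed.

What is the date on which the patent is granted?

The response is filed: Feb 25, 2001.
The notice of allowance issues: Feb 25, 2001 + 40 days = Apr 6, 2001.
The provisional application is filed: Oct 29, 2000.
The non-provisional is filed: Oct 29, 2000 + 3 weeks = Nov 19, 2000.
The application is published: Nov 19, 2000 + 38 days = Dec 27, 2000.
The first office action issues: Dec 27, 2000 + 21 days = Jan 17, 2001.
Both prerequisites met — the notice of allowance issues (Apr 6, 2001), the first office action issues (Jan 17, 2001); the later is Apr 6, 2001.
The patent is granted: Apr 6, 2001 + 16 days = Apr 22, 2001.

22 April 2001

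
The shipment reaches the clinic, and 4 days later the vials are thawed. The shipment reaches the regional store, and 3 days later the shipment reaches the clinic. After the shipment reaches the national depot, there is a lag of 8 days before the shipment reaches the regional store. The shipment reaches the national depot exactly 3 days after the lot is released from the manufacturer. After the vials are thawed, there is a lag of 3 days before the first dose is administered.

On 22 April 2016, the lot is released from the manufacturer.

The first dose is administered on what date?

13 May 2016

The lot is released from the manufacturer: Apr 22, 2016.
The shipment reaches the national depot: Apr 22, 2016 + 3 days = Apr 25, 2016.
The shipment reaches the regional store: Apr 25, 2016 + 8 days = May 3, 2016.
The shipment reaches the clinic: May 3, 2016 + 3 days = May 6, 2016.
The vials are thawed: May 6, 2016 + 4 days = May 10, 2016.
The first dose is administered: May 10, 2016 + 3 days = May 13, 2016.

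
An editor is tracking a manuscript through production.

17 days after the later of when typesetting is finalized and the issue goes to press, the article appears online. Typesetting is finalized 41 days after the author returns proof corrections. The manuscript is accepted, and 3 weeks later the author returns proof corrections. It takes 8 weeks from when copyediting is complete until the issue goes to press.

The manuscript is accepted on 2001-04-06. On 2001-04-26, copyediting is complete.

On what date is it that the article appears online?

2001-07-08

The manuscript is accepted: Apr 6, 2001.
The author returns proof corrections: Apr 6, 2001 + 3 weeks = Apr 27, 2001.
Typesetting is finalized: Apr 27, 2001 + 41 days = Jun 7, 2001.
Copyediting is complete: Apr 26, 2001.
The issue goes to press: Apr 26, 2001 + 8 weeks = Jun 21, 2001.
Both prerequisites met — typesetting is finalized (Jun 7, 2001), the issue goes to press (Jun 21, 2001); the later is Jun 21, 2001.
The article appears online: Jun 21, 2001 + 17 days = Jul 8, 2001.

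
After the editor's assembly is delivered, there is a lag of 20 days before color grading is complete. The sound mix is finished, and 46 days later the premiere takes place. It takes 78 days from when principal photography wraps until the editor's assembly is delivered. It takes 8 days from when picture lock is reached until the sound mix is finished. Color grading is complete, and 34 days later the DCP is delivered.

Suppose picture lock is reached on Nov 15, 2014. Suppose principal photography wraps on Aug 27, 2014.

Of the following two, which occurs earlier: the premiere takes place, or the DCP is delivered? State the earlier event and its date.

Picture lock is reached: Nov 15, 2014.
The sound mix is finished: Nov 15, 2014 + 8 days = Nov 23, 2014.
The premiere takes place: Nov 23, 2014 + 46 days = Jan 8, 2015.
Principal photography wraps: Aug 27, 2014.
The editor's assembly is delivered: Aug 27, 2014 + 78 days = Nov 13, 2014.
Color grading is complete: Nov 13, 2014 + 20 days = Dec 3, 2014.
The DCP is delivered: Dec 3, 2014 + 34 days = Jan 6, 2015.
Comparing: the premiere takes place on Jan 8, 2015 vs the DCP is delivered on Jan 6, 2015. Earlier: the DCP is delivered.

The DCP is delivered — Jan 6, 2015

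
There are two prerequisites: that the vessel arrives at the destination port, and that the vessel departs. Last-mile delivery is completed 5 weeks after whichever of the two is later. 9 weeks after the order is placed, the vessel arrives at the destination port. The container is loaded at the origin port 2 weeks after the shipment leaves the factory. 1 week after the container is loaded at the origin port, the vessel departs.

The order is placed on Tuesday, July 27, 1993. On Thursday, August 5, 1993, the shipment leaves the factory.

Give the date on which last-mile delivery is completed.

The order is placed: Jul 27, 1993.
The vessel arrives at the destination port: Jul 27, 1993 + 9 weeks = Sep 28, 1993.
The shipment leaves the factory: Aug 5, 1993.
The container is loaded at the origin port: Aug 5, 1993 + 2 weeks = Aug 19, 1993.
The vessel departs: Aug 19, 1993 + 1 week = Aug 26, 1993.
Both prerequisites met — the vessel arrives at the destination port (Sep 28, 1993), the vessel departs (Aug 26, 1993); the later is Sep 28, 1993.
Last-mile delivery is completed: Sep 28, 1993 + 5 weeks = Nov 2, 1993.

Tuesday, November 2, 1993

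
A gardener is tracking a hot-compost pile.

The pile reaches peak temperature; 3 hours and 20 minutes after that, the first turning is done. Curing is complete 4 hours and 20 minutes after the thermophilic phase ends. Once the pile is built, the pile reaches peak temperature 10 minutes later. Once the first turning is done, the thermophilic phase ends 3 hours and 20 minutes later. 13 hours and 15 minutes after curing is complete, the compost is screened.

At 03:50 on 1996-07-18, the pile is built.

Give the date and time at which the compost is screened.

The pile is built: 03:50 Jul 18, 1996.
The pile reaches peak temperature: 03:50 Jul 18, 1996 + 10m = 04:00 Jul 18, 1996.
The first turning is done: 04:00 Jul 18, 1996 + 3h20m = 07:20 Jul 18, 1996.
The thermophilic phase ends: 07:20 Jul 18, 1996 + 3h20m = 10:40 Jul 18, 1996.
Curing is complete: 10:40 Jul 18, 1996 + 4h20m = 15:00 Jul 18, 1996.
The compost is screened: 15:00 Jul 18, 1996 + 13h15m = 04:15 Jul 19, 1996.

04:15 on 1996-07-19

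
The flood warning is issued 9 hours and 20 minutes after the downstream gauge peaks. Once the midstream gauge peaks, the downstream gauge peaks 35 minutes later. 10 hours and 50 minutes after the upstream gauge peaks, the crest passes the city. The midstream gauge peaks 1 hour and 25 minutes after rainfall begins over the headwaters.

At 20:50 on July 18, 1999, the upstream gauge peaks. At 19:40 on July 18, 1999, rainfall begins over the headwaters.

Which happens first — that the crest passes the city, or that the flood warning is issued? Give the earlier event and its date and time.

The flood warning is issued — 07:00 on July 19, 1999

The upstream gauge peaks: 20:50 Jul 18, 1999.
The crest passes the city: 20:50 Jul 18, 1999 + 10h50m = 07:40 Jul 19, 1999.
Rainfall begins over the headwaters: 19:40 Jul 18, 1999.
The midstream gauge peaks: 19:40 Jul 18, 1999 + 1h25m = 21:05 Jul 18, 1999.
The downstream gauge peaks: 21:05 Jul 18, 1999 + 35m = 21:40 Jul 18, 1999.
The flood warning is issued: 21:40 Jul 18, 1999 + 9h20m = 07:00 Jul 19, 1999.
Comparing: the crest passes the city at 07:40 Jul 19, 1999 vs the flood warning is issued at 07:00 Jul 19, 1999. Earlier: the flood warning is issued.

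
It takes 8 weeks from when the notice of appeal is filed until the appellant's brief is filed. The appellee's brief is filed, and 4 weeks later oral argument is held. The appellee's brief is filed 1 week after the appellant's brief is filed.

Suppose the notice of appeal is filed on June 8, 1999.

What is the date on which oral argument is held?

September 7, 1999

The notice of appeal is filed: Jun 8, 1999.
The appellant's brief is filed: Jun 8, 1999 + 8 weeks = Aug 3, 1999.
The appellee's brief is filed: Aug 3, 1999 + 1 week = Aug 10, 1999.
Oral argument is held: Aug 10, 1999 + 4 weeks = Sep 7, 1999.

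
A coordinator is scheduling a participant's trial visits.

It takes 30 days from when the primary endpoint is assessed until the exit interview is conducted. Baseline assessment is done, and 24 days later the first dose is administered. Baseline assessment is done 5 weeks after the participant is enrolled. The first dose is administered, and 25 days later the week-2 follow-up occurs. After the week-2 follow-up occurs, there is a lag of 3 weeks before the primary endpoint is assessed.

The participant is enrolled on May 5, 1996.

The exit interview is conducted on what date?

The participant is enrolled: May 5, 1996.
Baseline assessment is done: May 5, 1996 + 5 weeks = Jun 9, 1996.
The first dose is administered: Jun 9, 1996 + 24 days = Jul 3, 1996.
The week-2 follow-up occurs: Jul 3, 1996 + 25 days = Jul 28, 1996.
The primary endpoint is assessed: Jul 28, 1996 + 3 weeks = Aug 18, 1996.
The exit interview is conducted: Aug 18, 1996 + 30 days = Sep 17, 1996.

September 17, 1996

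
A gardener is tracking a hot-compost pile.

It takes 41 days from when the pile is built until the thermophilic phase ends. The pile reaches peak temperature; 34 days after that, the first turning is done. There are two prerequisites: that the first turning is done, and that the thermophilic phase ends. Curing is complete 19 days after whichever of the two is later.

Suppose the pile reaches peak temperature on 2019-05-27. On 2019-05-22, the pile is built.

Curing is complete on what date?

The pile reaches peak temperature: May 27, 2019.
The first turning is done: May 27, 2019 + 34 days = Jun 30, 2019.
The pile is built: May 22, 2019.
The thermophilic phase ends: May 22, 2019 + 41 days = Jul 2, 2019.
Both prerequisites met — the first turning is done (Jun 30, 2019), the thermophilic phase ends (Jul 2, 2019); the later is Jul 2, 2019.
Curing is complete: Jul 2, 2019 + 19 days = Jul 21, 2019.

2019-07-21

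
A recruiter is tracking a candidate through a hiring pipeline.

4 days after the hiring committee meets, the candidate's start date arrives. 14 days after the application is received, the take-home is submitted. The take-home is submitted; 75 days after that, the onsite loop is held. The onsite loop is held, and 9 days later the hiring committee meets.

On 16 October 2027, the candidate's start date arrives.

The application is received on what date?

6 July 2027

The candidate's start date arrives: Oct 16, 2027.
The hiring committee meets: Oct 16, 2027 − 4 days = Oct 12, 2027.
The onsite loop is held: Oct 12, 2027 − 9 days = Oct 3, 2027.
The take-home is submitted: Oct 3, 2027 − 75 days = Jul 20, 2027.
The application is received: Jul 20, 2027 − 14 days = Jul 6, 2027.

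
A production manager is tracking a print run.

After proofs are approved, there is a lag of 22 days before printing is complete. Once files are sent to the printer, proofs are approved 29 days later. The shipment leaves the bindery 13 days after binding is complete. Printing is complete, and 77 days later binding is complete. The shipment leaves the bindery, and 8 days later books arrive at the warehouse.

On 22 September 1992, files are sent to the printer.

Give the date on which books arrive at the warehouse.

Files are sent to the printer: Sep 22, 1992.
Proofs are approved: Sep 22, 1992 + 29 days = Oct 21, 1992.
Printing is complete: Oct 21, 1992 + 22 days = Nov 12, 1992.
Binding is complete: Nov 12, 1992 + 77 days = Jan 28, 1993.
The shipment leaves the bindery: Jan 28, 1993 + 13 days = Feb 10, 1993.
Books arrive at the warehouse: Feb 10, 1993 + 8 days = Feb 18, 1993.

18 February 1993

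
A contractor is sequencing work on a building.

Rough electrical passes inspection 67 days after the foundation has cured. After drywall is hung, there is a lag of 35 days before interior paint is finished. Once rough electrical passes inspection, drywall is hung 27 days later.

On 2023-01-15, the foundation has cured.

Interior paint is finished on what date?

2023-05-24

The foundation has cured: Jan 15, 2023.
Rough electrical passes inspection: Jan 15, 2023 + 67 days = Mar 23, 2023.
Drywall is hung: Mar 23, 2023 + 27 days = Apr 19, 2023.
Interior paint is finished: Apr 19, 2023 + 35 days = May 24, 2023.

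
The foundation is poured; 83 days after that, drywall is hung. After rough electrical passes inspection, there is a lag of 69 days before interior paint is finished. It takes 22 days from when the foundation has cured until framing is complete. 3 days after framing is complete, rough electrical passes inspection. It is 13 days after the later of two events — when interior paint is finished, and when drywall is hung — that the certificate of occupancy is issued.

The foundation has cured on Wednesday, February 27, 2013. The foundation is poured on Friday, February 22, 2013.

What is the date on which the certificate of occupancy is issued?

Friday, June 14, 2013

The foundation has cured: Feb 27, 2013.
Framing is complete: Feb 27, 2013 + 22 days = Mar 21, 2013.
Rough electrical passes inspection: Mar 21, 2013 + 3 days = Mar 24, 2013.
Interior paint is finished: Mar 24, 2013 + 69 days = Jun 1, 2013.
The foundation is poured: Feb 22, 2013.
Drywall is hung: Feb 22, 2013 + 83 days = May 16, 2013.
Both prerequisites met — interior paint is finished (Jun 1, 2013), drywall is hung (May 16, 2013); the later is Jun 1, 2013.
The certificate of occupancy is issued: Jun 1, 2013 + 13 days = Jun 14, 2013.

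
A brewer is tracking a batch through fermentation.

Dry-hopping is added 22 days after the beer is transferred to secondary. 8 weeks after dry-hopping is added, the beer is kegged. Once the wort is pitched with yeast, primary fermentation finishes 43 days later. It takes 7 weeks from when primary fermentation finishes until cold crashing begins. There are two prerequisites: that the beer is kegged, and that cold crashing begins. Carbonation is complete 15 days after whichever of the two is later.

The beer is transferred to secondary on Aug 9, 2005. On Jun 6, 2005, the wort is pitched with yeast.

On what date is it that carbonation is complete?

Nov 10, 2005

The beer is transferred to secondary: Aug 9, 2005.
Dry-hopping is added: Aug 9, 2005 + 22 days = Aug 31, 2005.
The beer is kegged: Aug 31, 2005 + 8 weeks = Oct 26, 2005.
The wort is pitched with yeast: Jun 6, 2005.
Primary fermentation finishes: Jun 6, 2005 + 43 days = Jul 19, 2005.
Cold crashing begins: Jul 19, 2005 + 7 weeks = Sep 6, 2005.
Both prerequisites met — the beer is kegged (Oct 26, 2005), cold crashing begins (Sep 6, 2005); the later is Oct 26, 2005.
Carbonation is complete: Oct 26, 2005 + 15 days = Nov 10, 2005.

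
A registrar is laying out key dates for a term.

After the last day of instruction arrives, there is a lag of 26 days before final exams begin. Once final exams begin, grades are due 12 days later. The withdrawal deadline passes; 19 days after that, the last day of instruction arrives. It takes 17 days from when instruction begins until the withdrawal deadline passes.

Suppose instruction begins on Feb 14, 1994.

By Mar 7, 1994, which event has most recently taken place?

The withdrawal deadline passes

Instruction begins: Feb 14, 1994.
The withdrawal deadline passes: Feb 14, 1994 + 17 days = Mar 3, 1994.
The last day of instruction arrives: Mar 3, 1994 + 19 days = Mar 22, 1994.
Final exams begin: Mar 22, 1994 + 26 days = Apr 17, 1994.
Grades are due: Apr 17, 1994 + 12 days = Apr 29, 1994.
Mar 7, 1994 falls between when the withdrawal deadline passes (Mar 3, 1994) and when the last day of instruction arrives (Mar 22, 1994).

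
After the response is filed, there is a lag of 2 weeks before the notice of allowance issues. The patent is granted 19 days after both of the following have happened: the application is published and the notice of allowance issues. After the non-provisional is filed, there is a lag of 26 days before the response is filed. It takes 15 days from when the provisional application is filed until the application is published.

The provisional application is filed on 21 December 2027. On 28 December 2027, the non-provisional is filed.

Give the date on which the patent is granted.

The provisional application is filed: Dec 21, 2027.
The application is published: Dec 21, 2027 + 15 days = Jan 5, 2028.
The non-provisional is filed: Dec 28, 2027.
The response is filed: Dec 28, 2027 + 26 days = Jan 23, 2028.
The notice of allowance issues: Jan 23, 2028 + 2 weeks = Feb 6, 2028.
Both prerequisites met — the application is published (Jan 5, 2028), the notice of allowance issues (Feb 6, 2028); the later is Feb 6, 2028.
The patent is granted: Feb 6, 2028 + 19 days = Feb 25, 2028.

25 February 2028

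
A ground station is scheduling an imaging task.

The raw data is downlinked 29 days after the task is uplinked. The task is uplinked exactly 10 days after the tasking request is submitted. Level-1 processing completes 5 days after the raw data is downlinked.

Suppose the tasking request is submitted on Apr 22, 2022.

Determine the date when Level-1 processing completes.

The tasking request is submitted: Apr 22, 2022.
The task is uplinked: Apr 22, 2022 + 10 days = May 2, 2022.
The raw data is downlinked: May 2, 2022 + 29 days = May 31, 2022.
Level-1 processing completes: May 31, 2022 + 5 days = Jun 5, 2022.

Jun 5, 2022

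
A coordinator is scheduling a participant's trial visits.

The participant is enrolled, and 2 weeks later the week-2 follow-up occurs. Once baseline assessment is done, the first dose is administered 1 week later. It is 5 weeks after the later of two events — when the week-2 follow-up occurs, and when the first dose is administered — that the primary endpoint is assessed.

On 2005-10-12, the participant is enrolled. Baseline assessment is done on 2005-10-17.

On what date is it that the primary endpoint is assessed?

The participant is enrolled: Oct 12, 2005.
The week-2 follow-up occurs: Oct 12, 2005 + 2 weeks = Oct 26, 2005.
Baseline assessment is done: Oct 17, 2005.
The first dose is administered: Oct 17, 2005 + 1 week = Oct 24, 2005.
Both prerequisites met — the week-2 follow-up occurs (Oct 26, 2005), the first dose is administered (Oct 24, 2005); the later is Oct 26, 2005.
The primary endpoint is assessed: Oct 26, 2005 + 5 weeks = Nov 30, 2005.

2005-11-30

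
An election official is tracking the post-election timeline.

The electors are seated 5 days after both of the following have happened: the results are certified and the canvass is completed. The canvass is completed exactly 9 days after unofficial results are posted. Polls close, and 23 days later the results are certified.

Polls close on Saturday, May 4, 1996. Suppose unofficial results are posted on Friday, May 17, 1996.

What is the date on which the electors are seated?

Polls close: May 4, 1996.
The results are certified: May 4, 1996 + 23 days = May 27, 1996.
Unofficial results are posted: May 17, 1996.
The canvass is completed: May 17, 1996 + 9 days = May 26, 1996.
Both prerequisites met — the results are certified (May 27, 1996), the canvass is completed (May 26, 1996); the later is May 27, 1996.
The electors are seated: May 27, 1996 + 5 days = Jun 1, 1996.

Saturday, June 1, 1996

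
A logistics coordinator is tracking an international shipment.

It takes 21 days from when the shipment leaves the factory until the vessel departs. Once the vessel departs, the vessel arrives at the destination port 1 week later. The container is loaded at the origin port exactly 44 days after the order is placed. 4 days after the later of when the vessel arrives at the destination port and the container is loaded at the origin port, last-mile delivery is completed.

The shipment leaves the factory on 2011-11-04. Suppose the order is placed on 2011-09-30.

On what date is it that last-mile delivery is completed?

The shipment leaves the factory: Nov 4, 2011.
The vessel departs: Nov 4, 2011 + 21 days = Nov 25, 2011.
The vessel arrives at the destination port: Nov 25, 2011 + 1 week = Dec 2, 2011.
The order is placed: Sep 30, 2011.
The container is loaded at the origin port: Sep 30, 2011 + 44 days = Nov 13, 2011.
Both prerequisites met — the vessel arrives at the destination port (Dec 2, 2011), the container is loaded at the origin port (Nov 13, 2011); the later is Dec 2, 2011.
Last-mile delivery is completed: Dec 2, 2011 + 4 days = Dec 6, 2011.

2011-12-06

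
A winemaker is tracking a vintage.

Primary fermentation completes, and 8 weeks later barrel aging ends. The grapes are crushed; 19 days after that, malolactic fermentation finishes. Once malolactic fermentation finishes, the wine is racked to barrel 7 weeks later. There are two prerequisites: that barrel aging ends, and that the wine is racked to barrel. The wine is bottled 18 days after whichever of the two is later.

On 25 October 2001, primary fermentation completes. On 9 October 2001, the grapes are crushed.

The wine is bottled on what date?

7 January 2002

Primary fermentation completes: Oct 25, 2001.
Barrel aging ends: Oct 25, 2001 + 8 weeks = Dec 20, 2001.
The grapes are crushed: Oct 9, 2001.
Malolactic fermentation finishes: Oct 9, 2001 + 19 days = Oct 28, 2001.
The wine is racked to barrel: Oct 28, 2001 + 7 weeks = Dec 16, 2001.
Both prerequisites met — barrel aging ends (Dec 20, 2001), the wine is racked to barrel (Dec 16, 2001); the later is Dec 20, 2001.
The wine is bottled: Dec 20, 2001 + 18 days = Jan 7, 2002.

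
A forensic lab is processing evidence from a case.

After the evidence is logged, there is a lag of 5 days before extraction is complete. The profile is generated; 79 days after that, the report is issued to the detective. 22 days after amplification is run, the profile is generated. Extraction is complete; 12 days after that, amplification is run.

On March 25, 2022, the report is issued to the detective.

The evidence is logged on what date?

The report is issued to the detective: Mar 25, 2022.
The profile is generated: Mar 25, 2022 − 79 days = Jan 5, 2022.
Amplification is run: Jan 5, 2022 − 22 days = Dec 14, 2021.
Extraction is complete: Dec 14, 2021 − 12 days = Dec 2, 2021.
The evidence is logged: Dec 2, 2021 − 5 days = Nov 27, 2021.

November 27, 2021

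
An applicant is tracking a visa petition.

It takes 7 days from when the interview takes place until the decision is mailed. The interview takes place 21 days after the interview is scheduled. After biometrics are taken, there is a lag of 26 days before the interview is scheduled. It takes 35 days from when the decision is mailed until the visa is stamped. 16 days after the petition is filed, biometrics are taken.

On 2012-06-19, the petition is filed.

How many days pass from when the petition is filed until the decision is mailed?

70 days

Causal path: the petition is filed → biometrics are taken → the interview is scheduled → the interview takes place → the decision is mailed.
Total delay along the path: 16 + 26 + 21 + 7 = 70 days.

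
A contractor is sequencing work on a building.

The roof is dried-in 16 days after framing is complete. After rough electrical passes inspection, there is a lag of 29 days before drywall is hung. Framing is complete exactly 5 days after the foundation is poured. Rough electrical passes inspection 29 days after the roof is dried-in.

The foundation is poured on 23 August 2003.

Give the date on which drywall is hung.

The foundation is poured: Aug 23, 2003.
Framing is complete: Aug 23, 2003 + 5 days = Aug 28, 2003.
The roof is dried-in: Aug 28, 2003 + 16 days = Sep 13, 2003.
Rough electrical passes inspection: Sep 13, 2003 + 29 days = Oct 12, 2003.
Drywall is hung: Oct 12, 2003 + 29 days = Nov 10, 2003.

10 November 2003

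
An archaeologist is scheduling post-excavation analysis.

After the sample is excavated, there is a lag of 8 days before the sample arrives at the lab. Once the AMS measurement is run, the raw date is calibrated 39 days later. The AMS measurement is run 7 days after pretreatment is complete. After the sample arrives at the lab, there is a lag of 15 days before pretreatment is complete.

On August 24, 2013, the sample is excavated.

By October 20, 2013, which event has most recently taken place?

The AMS measurement is run

The sample is excavated: Aug 24, 2013.
The sample arrives at the lab: Aug 24, 2013 + 8 days = Sep 1, 2013.
Pretreatment is complete: Sep 1, 2013 + 15 days = Sep 16, 2013.
The AMS measurement is run: Sep 16, 2013 + 7 days = Sep 23, 2013.
The raw date is calibrated: Sep 23, 2013 + 39 days = Nov 1, 2013.
Oct 20, 2013 falls between when the AMS measurement is run (Sep 23, 2013) and when the raw date is calibrated (Nov 1, 2013).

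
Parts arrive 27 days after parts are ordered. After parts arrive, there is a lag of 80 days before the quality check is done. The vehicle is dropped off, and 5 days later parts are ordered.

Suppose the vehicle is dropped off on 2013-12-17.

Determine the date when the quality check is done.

2014-04-08

The vehicle is dropped off: Dec 17, 2013.
Parts are ordered: Dec 17, 2013 + 5 days = Dec 22, 2013.
Parts arrive: Dec 22, 2013 + 27 days = Jan 18, 2014.
The quality check is done: Jan 18, 2014 + 80 days = Apr 8, 2014.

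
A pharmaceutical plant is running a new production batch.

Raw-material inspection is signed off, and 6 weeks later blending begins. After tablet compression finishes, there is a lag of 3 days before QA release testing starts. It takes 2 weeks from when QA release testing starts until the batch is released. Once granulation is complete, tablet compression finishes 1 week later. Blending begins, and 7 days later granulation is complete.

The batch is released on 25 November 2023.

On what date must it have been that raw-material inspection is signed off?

13 September 2023

The batch is released: Nov 25, 2023.
QA release testing starts: Nov 25, 2023 − 2 weeks = Nov 11, 2023.
Tablet compression finishes: Nov 11, 2023 − 3 days = Nov 8, 2023.
Granulation is complete: Nov 8, 2023 − 1 week = Nov 1, 2023.
Blending begins: Nov 1, 2023 − 7 days = Oct 25, 2023.
Raw-material inspection is signed off: Oct 25, 2023 − 6 weeks = Sep 13, 2023.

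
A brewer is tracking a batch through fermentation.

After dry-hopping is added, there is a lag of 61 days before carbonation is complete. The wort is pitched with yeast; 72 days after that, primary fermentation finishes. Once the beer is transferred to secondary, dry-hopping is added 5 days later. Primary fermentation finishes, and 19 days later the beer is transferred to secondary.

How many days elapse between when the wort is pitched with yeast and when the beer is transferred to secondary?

91 days

Causal path: the wort is pitched with yeast → primary fermentation finishes → the beer is transferred to secondary.
Total delay along the path: 72 + 19 = 91 days.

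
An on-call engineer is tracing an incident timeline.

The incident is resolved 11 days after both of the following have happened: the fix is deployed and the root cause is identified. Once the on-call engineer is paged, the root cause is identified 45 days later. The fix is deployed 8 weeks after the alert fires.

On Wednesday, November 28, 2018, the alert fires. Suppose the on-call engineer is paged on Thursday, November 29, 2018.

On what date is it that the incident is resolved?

The alert fires: Nov 28, 2018.
The fix is deployed: Nov 28, 2018 + 8 weeks = Jan 23, 2019.
The on-call engineer is paged: Nov 29, 2018.
The root cause is identified: Nov 29, 2018 + 45 days = Jan 13, 2019.
Both prerequisites met — the fix is deployed (Jan 23, 2019), the root cause is identified (Jan 13, 2019); the later is Jan 23, 2019.
The incident is resolved: Jan 23, 2019 + 11 days = Feb 3, 2019.

Sunday, February 3, 2019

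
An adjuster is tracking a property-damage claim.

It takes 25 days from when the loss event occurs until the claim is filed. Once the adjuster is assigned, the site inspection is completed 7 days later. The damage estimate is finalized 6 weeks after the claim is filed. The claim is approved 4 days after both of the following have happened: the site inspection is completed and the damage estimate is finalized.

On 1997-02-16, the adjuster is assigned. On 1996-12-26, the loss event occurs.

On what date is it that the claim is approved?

1997-03-07

The adjuster is assigned: Feb 16, 1997.
The site inspection is completed: Feb 16, 1997 + 7 days = Feb 23, 1997.
The loss event occurs: Dec 26, 1996.
The claim is filed: Dec 26, 1996 + 25 days = Jan 20, 1997.
The damage estimate is finalized: Jan 20, 1997 + 6 weeks = Mar 3, 1997.
Both prerequisites met — the site inspection is completed (Feb 23, 1997), the damage estimate is finalized (Mar 3, 1997); the later is Mar 3, 1997.
The claim is approved: Mar 3, 1997 + 4 days = Mar 7, 1997.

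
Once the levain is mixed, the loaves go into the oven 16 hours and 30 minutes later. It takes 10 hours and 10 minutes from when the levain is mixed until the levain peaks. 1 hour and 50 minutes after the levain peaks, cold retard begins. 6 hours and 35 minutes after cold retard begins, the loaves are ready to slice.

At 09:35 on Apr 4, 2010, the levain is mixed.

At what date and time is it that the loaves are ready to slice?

The levain is mixed: 09:35 Apr 4, 2010.
The levain peaks: 09:35 Apr 4, 2010 + 10h10m = 19:45 Apr 4, 2010.
Cold retard begins: 19:45 Apr 4, 2010 + 1h50m = 21:35 Apr 4, 2010.
The loaves are ready to slice: 21:35 Apr 4, 2010 + 6h35m = 04:10 Apr 5, 2010.

04:10 on Apr 5, 2010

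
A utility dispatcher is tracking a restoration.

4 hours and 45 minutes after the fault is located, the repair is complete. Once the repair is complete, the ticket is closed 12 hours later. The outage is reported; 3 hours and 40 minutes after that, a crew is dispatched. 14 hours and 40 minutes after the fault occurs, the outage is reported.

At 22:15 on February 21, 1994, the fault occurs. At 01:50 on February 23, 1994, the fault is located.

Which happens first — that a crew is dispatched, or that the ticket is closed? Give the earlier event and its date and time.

A crew is dispatched — 16:35 on February 22, 1994

The fault occurs: 22:15 Feb 21, 1994.
The outage is reported: 22:15 Feb 21, 1994 + 14h40m = 12:55 Feb 22, 1994.
A crew is dispatched: 12:55 Feb 22, 1994 + 3h40m = 16:35 Feb 22, 1994.
The fault is located: 01:50 Feb 23, 1994.
The repair is complete: 01:50 Feb 23, 1994 + 4h45m = 06:35 Feb 23, 1994.
The ticket is closed: 06:35 Feb 23, 1994 + 12h = 18:35 Feb 23, 1994.
Comparing: a crew is dispatched at 16:35 Feb 22, 1994 vs the ticket is closed at 18:35 Feb 23, 1994. Earlier: a crew is dispatched.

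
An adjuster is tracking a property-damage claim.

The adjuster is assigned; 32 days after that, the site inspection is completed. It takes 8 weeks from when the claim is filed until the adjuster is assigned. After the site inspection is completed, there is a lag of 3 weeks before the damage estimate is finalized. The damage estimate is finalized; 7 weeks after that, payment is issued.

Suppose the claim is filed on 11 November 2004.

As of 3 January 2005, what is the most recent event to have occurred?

The claim is filed: Nov 11, 2004.
The adjuster is assigned: Nov 11, 2004 + 8 weeks = Jan 6, 2005.
The site inspection is completed: Jan 6, 2005 + 32 days = Feb 7, 2005.
The damage estimate is finalized: Feb 7, 2005 + 3 weeks = Feb 28, 2005.
Payment is issued: Feb 28, 2005 + 7 weeks = Apr 18, 2005.
Jan 3, 2005 falls between when the claim is filed (Nov 11, 2004) and when the adjuster is assigned (Jan 6, 2005).

The claim is filed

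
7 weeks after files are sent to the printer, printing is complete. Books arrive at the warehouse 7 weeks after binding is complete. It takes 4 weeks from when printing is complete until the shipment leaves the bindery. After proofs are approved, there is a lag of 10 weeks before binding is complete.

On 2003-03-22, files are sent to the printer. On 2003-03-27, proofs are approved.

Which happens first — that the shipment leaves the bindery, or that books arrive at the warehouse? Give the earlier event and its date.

Files are sent to the printer: Mar 22, 2003.
Printing is complete: Mar 22, 2003 + 7 weeks = May 10, 2003.
The shipment leaves the bindery: May 10, 2003 + 4 weeks = Jun 7, 2003.
Proofs are approved: Mar 27, 2003.
Binding is complete: Mar 27, 2003 + 10 weeks = Jun 5, 2003.
Books arrive at the warehouse: Jun 5, 2003 + 7 weeks = Jul 24, 2003.
Comparing: the shipment leaves the bindery on Jun 7, 2003 vs books arrive at the warehouse on Jul 24, 2003. Earlier: the shipment leaves the bindery.

The shipment leaves the bindery — 2003-06-07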